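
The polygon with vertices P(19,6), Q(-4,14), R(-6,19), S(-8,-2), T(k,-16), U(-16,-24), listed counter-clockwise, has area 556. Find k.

-19

The doubled signed area Σ (x_i y_{i+1} − x_{i+1} y_i) is linear in k.
With k=0 it equals 694; the coefficient of k is -22 (from the two edges through T).
So -22·k + 694 = 2·556 = 1112 ⇒ k = -19.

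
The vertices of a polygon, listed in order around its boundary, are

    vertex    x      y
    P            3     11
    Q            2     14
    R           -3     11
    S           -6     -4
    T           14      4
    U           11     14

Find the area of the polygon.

212.5

Apply the shoelace formula: 2A = Σ (x_i·y_{i+1} − x_{i+1}·y_i), indices taken mod 6.
Σ = (20) + (64) + (78) + (32) + (152) + (79) = 425
Area = |Σ|/2 = 212.5.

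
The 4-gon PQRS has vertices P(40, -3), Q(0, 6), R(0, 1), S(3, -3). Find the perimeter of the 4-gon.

88

|PQ| = √((-40)² + (9)²) = √1681 = 41
|QR| = √((0)² + (-5)²) = √25 = 5
|RS| = √((3)² + (-4)²) = √25 = 5
|SP| = √((37)² + (0)²) = √1369 = 37
Perimeter = 41 + 5 + 5 + 37 = 88.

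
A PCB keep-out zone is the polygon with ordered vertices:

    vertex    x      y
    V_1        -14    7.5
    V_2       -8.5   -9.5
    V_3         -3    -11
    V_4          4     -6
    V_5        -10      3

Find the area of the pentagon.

121.375

Σ = (196.75) + (65) + (62) + (-48) + (-33) = 242.75
Area = |Σ|/2 = 121.375.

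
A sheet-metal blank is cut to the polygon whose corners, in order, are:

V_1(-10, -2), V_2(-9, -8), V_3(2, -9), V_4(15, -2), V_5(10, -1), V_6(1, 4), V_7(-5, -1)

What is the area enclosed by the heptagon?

177.5

Apply the shoelace (surveyor's) formula: 2A = Σ (x_i·y_{i+1} − x_{i+1}·y_i), indices taken mod 7.
V_1→V_2: (-10)(-8) − (-9)(-2) = 62
V_2→V_3: (-9)(-9) − (2)(-8) = 97
V_3→V_4: (2)(-2) − (15)(-9) = 131
V_4→V_5: (15)(-1) − (10)(-2) = 5
V_5→V_6: (10)(4) − (1)(-1) = 41
V_6→V_7: (1)(-1) − (-5)(4) = 19
V_7→V_1: (-5)(-2) − (-10)(-1) = 0
Σ = 355
Area = |Σ|/2 = 177.5.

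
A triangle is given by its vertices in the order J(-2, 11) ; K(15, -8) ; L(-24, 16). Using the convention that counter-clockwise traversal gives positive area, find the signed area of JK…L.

-166.5

Apply the surveyor's formula: 2A = Σ (x_i·y_{i+1} − x_{i+1}·y_i), indices taken mod 3.
J→K: (-2)(-8) − (15)(11) = -149
K→L: (15)(16) − (-24)(-8) = 48
L→J: (-24)(11) − (-2)(16) = -232
Σ = -333
Signed area = Σ/2 = -166.5 (negative ⇒ clockwise traversal).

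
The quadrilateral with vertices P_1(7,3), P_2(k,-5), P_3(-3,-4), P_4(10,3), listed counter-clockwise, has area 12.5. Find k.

The doubled signed area Σ (x_i y_{i+1} − x_{i+1} y_i) is linear in k.
With k=0 it equals -10; the coefficient of k is -7 (from the two edges through P_2).
So -7·k + -10 = 2·12.5 = 25 ⇒ k = -5.

-5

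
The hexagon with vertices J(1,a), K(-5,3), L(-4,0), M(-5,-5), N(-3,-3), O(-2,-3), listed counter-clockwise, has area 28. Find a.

5

The doubled signed area Σ (x_i y_{i+1} − x_{i+1} y_i) is linear in a.
With a=0 it equals 41; the coefficient of a is 3 (from the two edges through J).
So 3·a + 41 = 2·28 = 56 ⇒ a = 5.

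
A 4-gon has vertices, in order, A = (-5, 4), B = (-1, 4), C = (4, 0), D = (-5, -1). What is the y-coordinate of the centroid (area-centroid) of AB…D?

263/183

Apply the shoelace (surveyor's) formula. First the cross-terms c_i = x_i·y_{i+1} − x_{i+1}·y_i:
  -16, -16, -4, -25  ⇒  2A = -61, A = -30.5.
Then Σ (y_i + y_{i+1})·c_i = -263, so ȳ = -263 / (6·(-30.5)) = 263/183.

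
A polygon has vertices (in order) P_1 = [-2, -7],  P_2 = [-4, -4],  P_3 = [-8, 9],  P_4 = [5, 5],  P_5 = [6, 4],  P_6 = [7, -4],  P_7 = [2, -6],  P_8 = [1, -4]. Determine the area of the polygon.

Apply the shoelace formula: 2A = Σ (x_i·y_{i+1} − x_{i+1}·y_i), indices taken mod 8.
Cross-terms: -20, -68, -85, -10, -52, -34, -2, -15  ⇒  Σ = -286
Area = |Σ|/2 = 143.

143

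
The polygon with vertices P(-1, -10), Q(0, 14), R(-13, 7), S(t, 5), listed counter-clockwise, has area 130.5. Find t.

The doubled signed area Σ (x_i y_{i+1} − x_{i+1} y_i) is linear in t.
With t=0 it equals 108; the coefficient of t is -17 (from the two edges through S).
So -17·t + 108 = 2·130.5 = 261 ⇒ t = -9.

-9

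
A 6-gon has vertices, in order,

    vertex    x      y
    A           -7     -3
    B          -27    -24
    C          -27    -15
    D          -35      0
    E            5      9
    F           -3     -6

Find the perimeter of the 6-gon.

118

|AB| = √((-20)² + (-21)²) = √841 = 29
|BC| = √((0)² + (9)²) = √81 = 9
|CD| = √((-8)² + (15)²) = √289 = 17
|DE| = √((40)² + (9)²) = √1681 = 41
|EF| = √((-8)² + (-15)²) = √289 = 17
|FA| = √((-4)² + (3)²) = √25 = 5
Perimeter = 29 + 9 + 17 + 41 + 17 + 5 = 118.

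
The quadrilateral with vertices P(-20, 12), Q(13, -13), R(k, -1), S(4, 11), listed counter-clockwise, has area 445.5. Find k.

The doubled signed area Σ (x_i y_{i+1} − x_{i+1} y_i) is linear in k.
With k=0 it equals 363; the coefficient of k is 24 (from the two edges through R).
So 24·k + 363 = 2·445.5 = 891 ⇒ k = 22.

22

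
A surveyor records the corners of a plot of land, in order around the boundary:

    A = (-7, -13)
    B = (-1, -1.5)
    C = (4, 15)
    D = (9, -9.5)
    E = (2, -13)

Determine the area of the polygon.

Apply the surveyor's formula: 2A = Σ (x_i·y_{i+1} − x_{i+1}·y_i), indices taken mod 5.
Σ = (-2.5) + (-9) + (-173) + (-98) + (-117) = -399.5
Area = |Σ|/2 = 199.75.

199.75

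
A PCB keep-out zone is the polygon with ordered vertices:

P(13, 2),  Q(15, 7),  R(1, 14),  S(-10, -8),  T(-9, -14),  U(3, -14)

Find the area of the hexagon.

410

Cross-terms: 61, 203, 132, 68, 168, 188  ⇒  Σ = 820
Area = |Σ|/2 = 410.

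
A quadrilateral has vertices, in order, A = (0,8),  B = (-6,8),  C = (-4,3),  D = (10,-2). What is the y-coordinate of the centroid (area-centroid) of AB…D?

23/6

Apply the shoelace (surveyor's) formula. First the cross-terms c_i = x_i·y_{i+1} − x_{i+1}·y_i:
  48, 14, -22, 80  ⇒  2A = 120, A = 60.
Then Σ (y_i + y_{i+1})·c_i = 1380, so ȳ = 1380 / (6·60) = 23/6.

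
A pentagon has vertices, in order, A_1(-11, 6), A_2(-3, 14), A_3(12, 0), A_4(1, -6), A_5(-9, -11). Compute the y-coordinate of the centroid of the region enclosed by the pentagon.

95/66

Apply Gauss's area formula. First the cross-terms c_i = x_i·y_{i+1} − x_{i+1}·y_i:
  -136, -168, -72, -65, -175  ⇒  2A = -616, A = -308.
Then Σ (y_i + y_{i+1})·c_i = -2660, so ȳ = -2660 / (6·(-308)) = 95/66.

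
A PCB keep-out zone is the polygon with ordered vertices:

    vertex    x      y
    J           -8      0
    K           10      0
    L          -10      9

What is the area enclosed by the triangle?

81

Σ = (0) + (90) + (72) = 162
Area = |Σ|/2 = 81.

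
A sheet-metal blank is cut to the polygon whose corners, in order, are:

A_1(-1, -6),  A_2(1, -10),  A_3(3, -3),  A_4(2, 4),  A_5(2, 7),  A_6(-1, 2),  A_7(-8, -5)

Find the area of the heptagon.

Σ = (16) + (27) + (18) + (6) + (11) + (21) + (43) = 142
Area = |Σ|/2 = 71.

71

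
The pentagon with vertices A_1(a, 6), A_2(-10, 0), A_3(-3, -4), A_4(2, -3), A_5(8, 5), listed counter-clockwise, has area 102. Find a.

Write out the shoelace sum; only the two edges meeting at A_1 involve a:
2·Area = [(8·6 − a·5) + (a·0 − (-10)·6)] + 91
       = -5·a + 199 = 204
⇒ a = -1.

-1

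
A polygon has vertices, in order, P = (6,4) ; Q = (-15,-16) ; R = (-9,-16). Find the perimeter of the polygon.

|PQ| = √((-21)² + (-20)²) = √841 = 29
|QR| = √((6)² + (0)²) = √36 = 6
|RP| = √((15)² + (20)²) = √625 = 25
Perimeter = 29 + 6 + 25 = 60.

60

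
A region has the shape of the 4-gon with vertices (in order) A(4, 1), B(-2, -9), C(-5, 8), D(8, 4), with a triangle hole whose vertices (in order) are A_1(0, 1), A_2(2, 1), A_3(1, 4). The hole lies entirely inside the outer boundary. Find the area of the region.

Outer boundary:
Σ = (-34) + (-61) + (-84) + (-8) = -187
Area = |Σ|/2 = 93.5.
Hole:
Σ = (-2) + (7) + (1) = 6
Area = |Σ|/2 = 3.
Net area = 93.5 − 3 = 90.5.

90.5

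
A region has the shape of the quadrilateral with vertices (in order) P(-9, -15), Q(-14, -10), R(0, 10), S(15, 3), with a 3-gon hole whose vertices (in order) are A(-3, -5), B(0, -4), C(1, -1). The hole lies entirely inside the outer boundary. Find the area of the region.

300

Outer boundary:
Apply Gauss's area formula: 2A = Σ (x_i·y_{i+1} − x_{i+1}·y_i), indices taken mod 4.
P→Q: (-9)(-10) − (-14)(-15) = -120
Q→R: (-14)(10) − (0)(-10) = -140
R→S: (0)(3) − (15)(10) = -150
S→P: (15)(-15) − (-9)(3) = -198
Σ = -608
Area = |Σ|/2 = 304.
Hole:
Apply the shoelace formula: 2A = Σ (x_i·y_{i+1} − x_{i+1}·y_i), indices taken mod 3.
A→B: (-3)(-4) − (0)(-5) = 12
B→C: (0)(-1) − (1)(-4) = 4
C→A: (1)(-5) − (-3)(-1) = -8
Σ = 8
Area = |Σ|/2 = 4.
Net area = 304 − 4 = 300.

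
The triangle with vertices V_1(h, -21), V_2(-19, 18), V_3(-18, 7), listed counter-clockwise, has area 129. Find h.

Write out the shoelace sum; only the two edges meeting at V_1 involve h:
2·Area = [((-18)·(-21) − h·7) + (h·18 − (-19)·(-21))] + 191
       = 11·h + 170 = 258
⇒ h = 8.

8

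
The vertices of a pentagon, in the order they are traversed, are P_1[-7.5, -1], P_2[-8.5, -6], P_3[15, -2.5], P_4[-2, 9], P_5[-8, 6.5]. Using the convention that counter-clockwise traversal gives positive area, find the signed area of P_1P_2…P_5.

196.75

P_1→P_2: (-7.5)(-6) − (-8.5)(-1) = 36.5
P_2→P_3: (-8.5)(-2.5) − (15)(-6) = 111.25
P_3→P_4: (15)(9) − (-2)(-2.5) = 130
P_4→P_5: (-2)(6.5) − (-8)(9) = 59
P_5→P_1: (-8)(-1) − (-7.5)(6.5) = 56.75
Σ = 393.5
Signed area = Σ/2 = 196.75 (positive ⇒ counter-clockwise traversal).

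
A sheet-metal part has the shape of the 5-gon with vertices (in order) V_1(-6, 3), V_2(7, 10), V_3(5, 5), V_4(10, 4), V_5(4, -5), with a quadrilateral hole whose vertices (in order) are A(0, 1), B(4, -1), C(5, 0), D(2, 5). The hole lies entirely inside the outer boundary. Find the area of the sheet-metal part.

91

Outer boundary:
V_1→V_2: (-6)(10) − (7)(3) = -81
V_2→V_3: (7)(5) − (5)(10) = -15
V_3→V_4: (5)(4) − (10)(5) = -30
V_4→V_5: (10)(-5) − (4)(4) = -66
V_5→V_1: (4)(3) − (-6)(-5) = -18
Σ = -210
Area = |Σ|/2 = 105.
Hole:
Σ = (-4) + (5) + (25) + (2) = 28
Area = |Σ|/2 = 14.
Net area = 105 − 14 = 91.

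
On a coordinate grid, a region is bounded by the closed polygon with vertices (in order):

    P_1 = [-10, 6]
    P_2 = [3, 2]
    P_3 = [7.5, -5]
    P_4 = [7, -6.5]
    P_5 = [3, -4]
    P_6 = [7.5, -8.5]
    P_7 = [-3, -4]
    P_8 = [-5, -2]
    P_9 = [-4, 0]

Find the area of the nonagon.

Apply the surveyor's formula: 2A = Σ (x_i·y_{i+1} − x_{i+1}·y_i), indices taken mod 9.
Σ = (-38) + (-30) + (-13.75) + (-8.5) + (4.5) + (-55.5) + (-14) + (-8) + (-24) = -187.25
Area = |Σ|/2 = 93.625.

93.625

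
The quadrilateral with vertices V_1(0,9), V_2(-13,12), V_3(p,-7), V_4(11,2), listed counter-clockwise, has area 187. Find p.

Write out the shoelace sum; only the two edges meeting at V_3 involve p:
2·Area = [((-13)·(-7) − p·12) + (p·2 − 11·(-7))] + 216
       = -10·p + 384 = 374
⇒ p = 1.

1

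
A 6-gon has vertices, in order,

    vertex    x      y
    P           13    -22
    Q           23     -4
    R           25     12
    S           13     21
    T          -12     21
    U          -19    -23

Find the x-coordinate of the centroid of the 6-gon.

Apply the surveyor's formula. First the cross-terms c_i = x_i·y_{i+1} − x_{i+1}·y_i:
  454, 376, 369, 525, 675, 717  ⇒  2A = 3116, A = 1558.
Then Σ (x_i + x_{i+1})·c_i = 23712, so x̄ = 23712 / (6·1558) = 104/41.

104/41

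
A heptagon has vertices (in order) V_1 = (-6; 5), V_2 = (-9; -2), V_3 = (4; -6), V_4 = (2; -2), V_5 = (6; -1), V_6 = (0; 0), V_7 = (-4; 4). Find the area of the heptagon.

68.5

Σ = (57) + (62) + (4) + (10) + (0) + (0) + (4) = 137
Area = |Σ|/2 = 68.5.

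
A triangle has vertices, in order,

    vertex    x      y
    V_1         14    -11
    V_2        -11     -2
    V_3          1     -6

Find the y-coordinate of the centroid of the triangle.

-19/3

Apply the shoelace formula. First the cross-terms c_i = x_i·y_{i+1} − x_{i+1}·y_i:
  -149, 68, 73  ⇒  2A = -8, A = -4.
Then Σ (y_i + y_{i+1})·c_i = 152, so ȳ = 152 / (6·(-4)) = -19/3.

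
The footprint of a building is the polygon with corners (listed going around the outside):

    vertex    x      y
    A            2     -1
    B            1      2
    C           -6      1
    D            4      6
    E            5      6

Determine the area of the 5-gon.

22.5

Apply the shoelace (surveyor's) formula: 2A = Σ (x_i·y_{i+1} − x_{i+1}·y_i), indices taken mod 5.
Σ = (5) + (13) + (-40) + (-6) + (-17) = -45
Area = |Σ|/2 = 22.5.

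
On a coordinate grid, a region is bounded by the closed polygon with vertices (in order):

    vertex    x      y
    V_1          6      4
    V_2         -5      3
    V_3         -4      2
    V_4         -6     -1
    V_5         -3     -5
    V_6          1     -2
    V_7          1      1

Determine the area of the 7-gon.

Apply the shoelace (surveyor's) formula: 2A = Σ (x_i·y_{i+1} − x_{i+1}·y_i), indices taken mod 7.
V_1→V_2: (6)(3) − (-5)(4) = 38
V_2→V_3: (-5)(2) − (-4)(3) = 2
V_3→V_4: (-4)(-1) − (-6)(2) = 16
V_4→V_5: (-6)(-5) − (-3)(-1) = 27
V_5→V_6: (-3)(-2) − (1)(-5) = 11
V_6→V_7: (1)(1) − (1)(-2) = 3
V_7→V_1: (1)(4) − (6)(1) = -2
Σ = 95
Area = |Σ|/2 = 47.5.

47.5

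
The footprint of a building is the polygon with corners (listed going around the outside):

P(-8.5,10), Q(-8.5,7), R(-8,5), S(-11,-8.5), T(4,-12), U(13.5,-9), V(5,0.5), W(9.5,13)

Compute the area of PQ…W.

Σ = (25.5) + (13.5) + (123) + (166) + (126) + (51.75) + (60.25) + (205.5) = 771.5
Area = |Σ|/2 = 385.75.

385.75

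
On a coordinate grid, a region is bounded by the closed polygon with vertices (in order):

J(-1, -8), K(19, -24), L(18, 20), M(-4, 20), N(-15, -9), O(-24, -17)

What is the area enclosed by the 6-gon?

989

Σ = (176) + (812) + (440) + (336) + (39) + (175) = 1978
Area = |Σ|/2 = 989.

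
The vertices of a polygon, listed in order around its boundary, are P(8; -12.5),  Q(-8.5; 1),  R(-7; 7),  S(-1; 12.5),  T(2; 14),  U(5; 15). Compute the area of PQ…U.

P→Q: (8)(1) − (-8.5)(-12.5) = -98.25
Q→R: (-8.5)(7) − (-7)(1) = -52.5
R→S: (-7)(12.5) − (-1)(7) = -80.5
S→T: (-1)(14) − (2)(12.5) = -39
T→U: (2)(15) − (5)(14) = -40
U→P: (5)(-12.5) − (8)(15) = -182.5
Σ = -492.75
Area = |Σ|/2 = 246.375.

246.375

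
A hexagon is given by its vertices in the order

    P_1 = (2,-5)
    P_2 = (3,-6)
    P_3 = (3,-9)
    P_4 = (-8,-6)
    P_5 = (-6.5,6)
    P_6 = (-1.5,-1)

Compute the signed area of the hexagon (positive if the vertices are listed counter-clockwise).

Apply the shoelace formula: 2A = Σ (x_i·y_{i+1} − x_{i+1}·y_i), indices taken mod 6.
Σ = (3) + (-9) + (-90) + (-87) + (15.5) + (9.5) = -158
Signed area = Σ/2 = -79 (negative ⇒ clockwise traversal).

-79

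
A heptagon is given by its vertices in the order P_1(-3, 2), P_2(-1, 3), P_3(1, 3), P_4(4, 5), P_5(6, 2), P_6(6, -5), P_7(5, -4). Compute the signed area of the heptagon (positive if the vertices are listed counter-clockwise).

-42.5

Σ = (-7) + (-6) + (-7) + (-22) + (-42) + (1) + (-2) = -85
Signed area = Σ/2 = -42.5 (negative ⇒ clockwise traversal).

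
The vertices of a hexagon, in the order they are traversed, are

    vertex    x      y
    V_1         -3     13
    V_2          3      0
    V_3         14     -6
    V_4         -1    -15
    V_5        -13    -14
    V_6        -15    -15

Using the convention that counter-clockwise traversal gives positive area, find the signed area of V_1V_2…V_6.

Apply the shoelace formula: 2A = Σ (x_i·y_{i+1} − x_{i+1}·y_i), indices taken mod 6.
Cross-terms: -39, -18, -216, -181, -15, -240  ⇒  Σ = -709
Signed area = Σ/2 = -354.5 (negative ⇒ clockwise traversal).

-354.5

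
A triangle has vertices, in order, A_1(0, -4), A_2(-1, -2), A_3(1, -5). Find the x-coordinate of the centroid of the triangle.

Apply the shoelace (surveyor's) formula. First the cross-terms c_i = x_i·y_{i+1} − x_{i+1}·y_i:
  -4, 7, -4  ⇒  2A = -1, A = -0.5.
Then Σ (x_i + x_{i+1})·c_i = 0, so x̄ = 0 / (6·(-0.5)) = 0.

0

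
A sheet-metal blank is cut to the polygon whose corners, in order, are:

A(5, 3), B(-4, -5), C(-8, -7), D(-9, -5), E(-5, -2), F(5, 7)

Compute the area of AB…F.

50

A→B: (5)(-5) − (-4)(3) = -13
B→C: (-4)(-7) − (-8)(-5) = -12
C→D: (-8)(-5) − (-9)(-7) = -23
D→E: (-9)(-2) − (-5)(-5) = -7
E→F: (-5)(7) − (5)(-2) = -25
F→A: (5)(3) − (5)(7) = -20
Σ = -100
Area = |Σ|/2 = 50.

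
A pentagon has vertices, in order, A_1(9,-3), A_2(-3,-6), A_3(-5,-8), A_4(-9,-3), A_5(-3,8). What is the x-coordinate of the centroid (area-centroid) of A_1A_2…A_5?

Apply Gauss's area formula. First the cross-terms c_i = x_i·y_{i+1} − x_{i+1}·y_i:
  -63, -6, -57, -81, -63  ⇒  2A = -270, A = -135.
Then Σ (x_i + x_{i+1})·c_i = 1062, so x̄ = 1062 / (6·(-135)) = -59/45.

-59/45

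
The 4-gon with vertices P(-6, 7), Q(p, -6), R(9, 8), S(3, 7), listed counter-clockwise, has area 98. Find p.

The doubled signed area Σ (x_i y_{i+1} − x_{i+1} y_i) is linear in p.
With p=0 it equals 192; the coefficient of p is 1 (from the two edges through Q).
So 1·p + 192 = 2·98 = 196 ⇒ p = 4.

4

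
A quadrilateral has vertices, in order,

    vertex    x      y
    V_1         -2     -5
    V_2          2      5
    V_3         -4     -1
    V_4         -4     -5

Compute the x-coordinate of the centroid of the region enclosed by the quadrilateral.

-56/33

Apply the surveyor's formula. First the cross-terms c_i = x_i·y_{i+1} − x_{i+1}·y_i:
  0, 18, 16, 10  ⇒  2A = 44, A = 22.
Then Σ (x_i + x_{i+1})·c_i = -224, so x̄ = -224 / (6·22) = -56/33.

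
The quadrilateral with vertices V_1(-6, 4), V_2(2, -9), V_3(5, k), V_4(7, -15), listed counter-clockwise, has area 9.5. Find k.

-13

The doubled signed area Σ (x_i y_{i+1} − x_{i+1} y_i) is linear in k.
With k=0 it equals -46; the coefficient of k is -5 (from the two edges through V_3).
So -5·k + -46 = 2·9.5 = 19 ⇒ k = -13.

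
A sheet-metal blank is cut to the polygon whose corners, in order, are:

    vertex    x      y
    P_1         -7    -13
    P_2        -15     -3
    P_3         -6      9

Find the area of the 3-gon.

93

Cross-terms: -174, -153, 141  ⇒  Σ = -186
Area = |Σ|/2 = 93.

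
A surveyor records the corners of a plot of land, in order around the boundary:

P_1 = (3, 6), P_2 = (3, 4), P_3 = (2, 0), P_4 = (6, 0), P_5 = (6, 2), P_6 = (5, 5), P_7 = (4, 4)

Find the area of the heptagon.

15

Σ = (-6) + (-8) + (0) + (12) + (20) + (0) + (12) = 30
Area = |Σ|/2 = 15.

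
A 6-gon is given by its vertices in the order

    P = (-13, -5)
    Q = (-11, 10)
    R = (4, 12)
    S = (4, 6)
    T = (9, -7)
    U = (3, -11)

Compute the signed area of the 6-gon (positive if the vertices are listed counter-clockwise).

-349.5

Σ = (-185) + (-172) + (-24) + (-82) + (-78) + (-158) = -699
Signed area = Σ/2 = -349.5 (negative ⇒ clockwise traversal).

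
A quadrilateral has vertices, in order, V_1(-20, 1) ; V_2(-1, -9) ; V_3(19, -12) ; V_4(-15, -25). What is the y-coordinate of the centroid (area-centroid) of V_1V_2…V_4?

-1204/93

Apply Gauss's area formula. First the cross-terms c_i = x_i·y_{i+1} − x_{i+1}·y_i:
  181, 183, -655, -515  ⇒  2A = -806, A = -403.
Then Σ (y_i + y_{i+1})·c_i = 31304, so ȳ = 31304 / (6·(-403)) = -1204/93.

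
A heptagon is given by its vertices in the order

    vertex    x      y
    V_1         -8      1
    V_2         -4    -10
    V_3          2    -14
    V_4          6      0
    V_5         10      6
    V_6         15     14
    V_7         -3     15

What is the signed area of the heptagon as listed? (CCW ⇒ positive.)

Apply the surveyor's formula: 2A = Σ (x_i·y_{i+1} − x_{i+1}·y_i), indices taken mod 7.
Cross-terms: 84, 76, 84, 36, 50, 267, 117  ⇒  Σ = 714
Signed area = Σ/2 = 357 (positive ⇒ counter-clockwise traversal).

357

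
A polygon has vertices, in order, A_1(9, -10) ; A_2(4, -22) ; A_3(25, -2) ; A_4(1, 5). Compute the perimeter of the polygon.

|A_1A_2| = √((-5)² + (-12)²) = √169 = 13
|A_2A_3| = √((21)² + (20)²) = √841 = 29
|A_3A_4| = √((-24)² + (7)²) = √625 = 25
|A_4A_1| = √((8)² + (-15)²) = √289 = 17
Perimeter = 13 + 29 + 25 + 17 = 84.

84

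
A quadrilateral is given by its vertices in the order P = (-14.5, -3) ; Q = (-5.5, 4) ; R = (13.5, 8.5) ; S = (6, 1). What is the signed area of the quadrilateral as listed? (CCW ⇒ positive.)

Cross-terms: -74.5, -100.75, -37.5, -3.5  ⇒  Σ = -216.25
Signed area = Σ/2 = -108.125 (negative ⇒ clockwise traversal).

-108.125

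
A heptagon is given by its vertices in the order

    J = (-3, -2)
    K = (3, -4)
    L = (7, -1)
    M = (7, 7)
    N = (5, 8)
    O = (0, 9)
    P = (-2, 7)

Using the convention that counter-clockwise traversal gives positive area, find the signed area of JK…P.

J→K: (-3)(-4) − (3)(-2) = 18
K→L: (3)(-1) − (7)(-4) = 25
L→M: (7)(7) − (7)(-1) = 56
M→N: (7)(8) − (5)(7) = 21
N→O: (5)(9) − (0)(8) = 45
O→P: (0)(7) − (-2)(9) = 18
P→J: (-2)(-2) − (-3)(7) = 25
Σ = 208
Signed area = Σ/2 = 104 (positive ⇒ counter-clockwise traversal).

104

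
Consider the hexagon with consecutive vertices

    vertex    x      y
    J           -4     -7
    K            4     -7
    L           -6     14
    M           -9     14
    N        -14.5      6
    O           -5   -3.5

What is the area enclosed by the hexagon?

181.375

Apply the shoelace formula: 2A = Σ (x_i·y_{i+1} − x_{i+1}·y_i), indices taken mod 6.
Σ = (56) + (14) + (42) + (149) + (80.75) + (21) = 362.75
Area = |Σ|/2 = 181.375.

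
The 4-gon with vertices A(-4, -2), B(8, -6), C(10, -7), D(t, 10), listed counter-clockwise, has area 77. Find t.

-6

The doubled signed area Σ (x_i y_{i+1} − x_{i+1} y_i) is linear in t.
With t=0 it equals 184; the coefficient of t is 5 (from the two edges through D).
So 5·t + 184 = 2·77 = 154 ⇒ t = -6.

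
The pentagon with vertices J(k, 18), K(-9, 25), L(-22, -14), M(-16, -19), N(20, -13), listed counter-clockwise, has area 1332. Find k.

Write out the shoelace sum; only the two edges meeting at J involve k:
2·Area = [(20·18 − k·(-13)) + (k·25 − (-9)·18)] + 1458
       = 38·k + 1980 = 2664
⇒ k = 18.

18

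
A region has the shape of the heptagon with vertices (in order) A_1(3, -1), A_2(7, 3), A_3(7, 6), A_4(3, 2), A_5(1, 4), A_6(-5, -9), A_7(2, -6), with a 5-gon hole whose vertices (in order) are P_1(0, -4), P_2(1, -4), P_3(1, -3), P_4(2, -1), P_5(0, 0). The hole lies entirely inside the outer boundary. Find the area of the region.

54

Outer boundary:
Σ = (16) + (21) + (-4) + (10) + (11) + (48) + (16) = 118
Area = |Σ|/2 = 59.
Hole:
Apply the shoelace (surveyor's) formula: 2A = Σ (x_i·y_{i+1} − x_{i+1}·y_i), indices taken mod 5.
Σ = (4) + (1) + (5) + (0) + (0) = 10
Area = |Σ|/2 = 5.
Net area = 59 − 5 = 54.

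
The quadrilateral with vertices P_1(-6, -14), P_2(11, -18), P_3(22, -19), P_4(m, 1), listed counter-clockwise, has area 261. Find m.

9

Write out the shoelace sum; only the two edges meeting at P_4 involve m:
2·Area = [(22·1 − m·(-19)) + (m·(-14) − (-6)·1)] + 449
       = 5·m + 477 = 522
⇒ m = 9.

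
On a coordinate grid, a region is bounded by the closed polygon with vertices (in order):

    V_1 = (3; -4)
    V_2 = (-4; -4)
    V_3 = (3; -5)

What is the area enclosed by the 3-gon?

3.5

Σ = (-28) + (32) + (3) = 7
Area = |Σ|/2 = 3.5.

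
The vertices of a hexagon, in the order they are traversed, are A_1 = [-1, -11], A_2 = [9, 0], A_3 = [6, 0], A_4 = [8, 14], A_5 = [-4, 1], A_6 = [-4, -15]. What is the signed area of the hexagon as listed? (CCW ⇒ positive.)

170

Σ = (99) + (0) + (84) + (64) + (64) + (29) = 340
Signed area = Σ/2 = 170 (positive ⇒ counter-clockwise traversal).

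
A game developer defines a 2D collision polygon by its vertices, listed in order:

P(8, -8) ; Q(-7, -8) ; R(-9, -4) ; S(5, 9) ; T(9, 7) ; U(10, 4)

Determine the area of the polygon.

Apply the shoelace (surveyor's) formula: 2A = Σ (x_i·y_{i+1} − x_{i+1}·y_i), indices taken mod 6.
P→Q: (8)(-8) − (-7)(-8) = -120
Q→R: (-7)(-4) − (-9)(-8) = -44
R→S: (-9)(9) − (5)(-4) = -61
S→T: (5)(7) − (9)(9) = -46
T→U: (9)(4) − (10)(7) = -34
U→P: (10)(-8) − (8)(4) = -112
Σ = -417
Area = |Σ|/2 = 208.5.

208.5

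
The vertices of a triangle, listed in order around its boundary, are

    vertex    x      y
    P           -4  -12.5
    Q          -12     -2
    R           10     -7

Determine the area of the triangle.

95.5

Σ = (-142) + (104) + (-153) = -191
Area = |Σ|/2 = 95.5.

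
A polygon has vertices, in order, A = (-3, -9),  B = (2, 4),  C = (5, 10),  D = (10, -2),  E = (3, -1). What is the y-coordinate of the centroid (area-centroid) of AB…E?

Apply the shoelace (surveyor's) formula. First the cross-terms c_i = x_i·y_{i+1} − x_{i+1}·y_i:
  6, 0, -110, -4, -30  ⇒  2A = -138, A = -69.
Then Σ (y_i + y_{i+1})·c_i = -598, so ȳ = -598 / (6·(-69)) = 13/9.

13/9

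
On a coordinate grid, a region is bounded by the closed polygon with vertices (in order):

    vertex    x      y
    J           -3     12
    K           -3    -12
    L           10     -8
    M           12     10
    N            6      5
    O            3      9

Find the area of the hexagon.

257

Σ = (72) + (144) + (196) + (0) + (39) + (63) = 514
Area = |Σ|/2 = 257.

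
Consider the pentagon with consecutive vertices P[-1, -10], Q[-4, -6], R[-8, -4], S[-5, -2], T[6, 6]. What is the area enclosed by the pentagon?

P→Q: (-1)(-6) − (-4)(-10) = -34
Q→R: (-4)(-4) − (-8)(-6) = -32
R→S: (-8)(-2) − (-5)(-4) = -4
S→T: (-5)(6) − (6)(-2) = -18
T→P: (6)(-10) − (-1)(6) = -54
Σ = -142
Area = |Σ|/2 = 71.

71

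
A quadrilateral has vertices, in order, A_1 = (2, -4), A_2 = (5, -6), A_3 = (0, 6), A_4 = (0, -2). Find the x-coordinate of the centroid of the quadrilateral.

Apply the shoelace (surveyor's) formula. First the cross-terms c_i = x_i·y_{i+1} − x_{i+1}·y_i:
  8, 30, 0, 4  ⇒  2A = 42, A = 21.
Then Σ (x_i + x_{i+1})·c_i = 214, so x̄ = 214 / (6·21) = 107/63.

107/63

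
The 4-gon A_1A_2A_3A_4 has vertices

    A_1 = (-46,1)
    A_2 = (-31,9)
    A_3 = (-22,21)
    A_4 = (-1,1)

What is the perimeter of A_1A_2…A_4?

|A_1A_2| = √((15)² + (8)²) = √289 = 17
|A_2A_3| = √((9)² + (12)²) = √225 = 15
|A_3A_4| = √((21)² + (-20)²) = √841 = 29
|A_4A_1| = √((-45)² + (0)²) = √2025 = 45
Perimeter = 17 + 15 + 29 + 45 = 106.

106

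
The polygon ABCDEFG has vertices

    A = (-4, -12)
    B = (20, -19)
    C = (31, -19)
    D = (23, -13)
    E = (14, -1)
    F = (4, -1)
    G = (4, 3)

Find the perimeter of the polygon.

92

|AB| = √((24)² + (-7)²) = √625 = 25
|BC| = √((11)² + (0)²) = √121 = 11
|CD| = √((-8)² + (6)²) = √100 = 10
|DE| = √((-9)² + (12)²) = √225 = 15
|EF| = √((-10)² + (0)²) = √100 = 10
|FG| = √((0)² + (4)²) = √16 = 4
|GA| = √((-8)² + (-15)²) = √289 = 17
Perimeter = 25 + 11 + 10 + 15 + 10 + 4 + 17 = 92.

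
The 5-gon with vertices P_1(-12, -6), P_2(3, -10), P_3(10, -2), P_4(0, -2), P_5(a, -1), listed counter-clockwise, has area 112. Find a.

The doubled signed area Σ (x_i y_{i+1} − x_{i+1} y_i) is linear in a.
With a=0 it equals 200; the coefficient of a is -4 (from the two edges through P_5).
So -4·a + 200 = 2·112 = 224 ⇒ a = -6.

-6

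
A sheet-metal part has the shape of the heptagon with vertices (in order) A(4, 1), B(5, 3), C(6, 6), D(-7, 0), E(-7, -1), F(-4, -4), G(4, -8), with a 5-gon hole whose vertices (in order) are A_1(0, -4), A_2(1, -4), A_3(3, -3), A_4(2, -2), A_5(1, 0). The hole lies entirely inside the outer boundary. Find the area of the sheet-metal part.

82.5

Outer boundary:
Apply the surveyor's formula: 2A = Σ (x_i·y_{i+1} − x_{i+1}·y_i), indices taken mod 7.
A→B: (4)(3) − (5)(1) = 7
B→C: (5)(6) − (6)(3) = 12
C→D: (6)(0) − (-7)(6) = 42
D→E: (-7)(-1) − (-7)(0) = 7
E→F: (-7)(-4) − (-4)(-1) = 24
F→G: (-4)(-8) − (4)(-4) = 48
G→A: (4)(1) − (4)(-8) = 36
Σ = 176
Area = |Σ|/2 = 88.
Hole:
Apply the shoelace (surveyor's) formula: 2A = Σ (x_i·y_{i+1} − x_{i+1}·y_i), indices taken mod 5.
Cross-terms: 4, 9, 0, 2, -4  ⇒  Σ = 11
Area = |Σ|/2 = 5.5.
Net area = 88 − 5.5 = 82.5.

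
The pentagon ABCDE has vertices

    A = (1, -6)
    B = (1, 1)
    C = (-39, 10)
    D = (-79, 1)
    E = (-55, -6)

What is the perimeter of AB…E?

|AB| = √((0)² + (7)²) = √49 = 7
|BC| = √((-40)² + (9)²) = √1681 = 41
|CD| = √((-40)² + (-9)²) = √1681 = 41
|DE| = √((24)² + (-7)²) = √625 = 25
|EA| = √((56)² + (0)²) = √3136 = 56
Perimeter = 7 + 41 + 41 + 25 + 56 = 170.

170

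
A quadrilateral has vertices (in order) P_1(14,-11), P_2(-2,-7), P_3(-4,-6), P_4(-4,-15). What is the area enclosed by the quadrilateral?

77

Apply the shoelace (surveyor's) formula: 2A = Σ (x_i·y_{i+1} − x_{i+1}·y_i), indices taken mod 4.
Σ = (-120) + (-16) + (36) + (254) = 154
Area = |Σ|/2 = 77.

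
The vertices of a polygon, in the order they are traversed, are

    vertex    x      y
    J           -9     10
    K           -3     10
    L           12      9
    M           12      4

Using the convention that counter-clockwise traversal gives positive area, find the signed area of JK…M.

-55.5

Apply the shoelace formula: 2A = Σ (x_i·y_{i+1} − x_{i+1}·y_i), indices taken mod 4.
J→K: (-9)(10) − (-3)(10) = -60
K→L: (-3)(9) − (12)(10) = -147
L→M: (12)(4) − (12)(9) = -60
M→J: (12)(10) − (-9)(4) = 156
Σ = -111
Signed area = Σ/2 = -55.5 (negative ⇒ clockwise traversal).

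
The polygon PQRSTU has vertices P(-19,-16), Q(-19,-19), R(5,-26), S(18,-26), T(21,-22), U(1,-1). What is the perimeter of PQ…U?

100

|PQ| = √((0)² + (-3)²) = √9 = 3
|QR| = √((24)² + (-7)²) = √625 = 25
|RS| = √((13)² + (0)²) = √169 = 13
|ST| = √((3)² + (4)²) = √25 = 5
|TU| = √((-20)² + (21)²) = √841 = 29
|UP| = √((-20)² + (-15)²) = √625 = 25
Perimeter = 3 + 25 + 13 + 5 + 29 + 25 = 100.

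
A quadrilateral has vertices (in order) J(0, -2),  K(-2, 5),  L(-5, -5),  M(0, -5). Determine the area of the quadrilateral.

Σ = (-4) + (35) + (25) + (0) = 56
Area = |Σ|/2 = 28.

28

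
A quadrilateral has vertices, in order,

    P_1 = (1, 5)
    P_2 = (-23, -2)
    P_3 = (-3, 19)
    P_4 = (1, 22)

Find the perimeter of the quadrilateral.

76

|P_1P_2| = √((-24)² + (-7)²) = √625 = 25
|P_2P_3| = √((20)² + (21)²) = √841 = 29
|P_3P_4| = √((4)² + (3)²) = √25 = 5
|P_4P_1| = √((0)² + (-17)²) = √289 = 17
Perimeter = 25 + 29 + 5 + 17 = 76.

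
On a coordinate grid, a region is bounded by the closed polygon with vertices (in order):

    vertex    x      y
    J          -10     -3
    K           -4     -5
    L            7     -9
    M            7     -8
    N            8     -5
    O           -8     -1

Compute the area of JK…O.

55.5

Σ = (38) + (71) + (7) + (29) + (-48) + (14) = 111
Area = |Σ|/2 = 55.5.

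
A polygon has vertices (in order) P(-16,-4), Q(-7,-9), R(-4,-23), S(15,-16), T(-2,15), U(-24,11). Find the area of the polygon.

Σ = (116) + (125) + (409) + (193) + (338) + (272) = 1453
Area = |Σ|/2 = 726.5.

726.5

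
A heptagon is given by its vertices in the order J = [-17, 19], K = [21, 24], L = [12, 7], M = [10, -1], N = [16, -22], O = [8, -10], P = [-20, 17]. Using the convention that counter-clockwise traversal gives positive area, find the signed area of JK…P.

Apply the shoelace (surveyor's) formula: 2A = Σ (x_i·y_{i+1} − x_{i+1}·y_i), indices taken mod 7.
Cross-terms: -807, -141, -82, -204, 16, -64, -91  ⇒  Σ = -1373
Signed area = Σ/2 = -686.5 (negative ⇒ clockwise traversal).

-686.5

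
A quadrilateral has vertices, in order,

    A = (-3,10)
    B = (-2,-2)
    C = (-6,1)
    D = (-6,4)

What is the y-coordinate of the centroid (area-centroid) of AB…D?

10/3

Apply Gauss's area formula. First the cross-terms c_i = x_i·y_{i+1} − x_{i+1}·y_i:
  26, -14, -18, -48  ⇒  2A = -54, A = -27.
Then Σ (y_i + y_{i+1})·c_i = -540, so ȳ = -540 / (6·(-27)) = 10/3.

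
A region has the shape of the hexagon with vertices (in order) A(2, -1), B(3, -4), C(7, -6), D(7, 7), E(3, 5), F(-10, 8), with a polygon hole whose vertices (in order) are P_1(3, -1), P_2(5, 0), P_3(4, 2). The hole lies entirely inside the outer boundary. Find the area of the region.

Outer boundary:
Σ = (-5) + (10) + (91) + (14) + (74) + (-6) = 178
Area = |Σ|/2 = 89.
Hole:
Apply the shoelace formula: 2A = Σ (x_i·y_{i+1} − x_{i+1}·y_i), indices taken mod 3.
P_1→P_2: (3)(0) − (5)(-1) = 5
P_2→P_3: (5)(2) − (4)(0) = 10
P_3→P_1: (4)(-1) − (3)(2) = -10
Σ = 5
Area = |Σ|/2 = 2.5.
Net area = 89 − 2.5 = 86.5.

86.5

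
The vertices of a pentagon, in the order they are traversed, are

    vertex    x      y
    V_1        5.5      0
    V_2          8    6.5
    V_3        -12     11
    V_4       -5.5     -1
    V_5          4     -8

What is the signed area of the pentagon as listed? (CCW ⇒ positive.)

183.125

Apply the shoelace formula: 2A = Σ (x_i·y_{i+1} − x_{i+1}·y_i), indices taken mod 5.
Σ = (35.75) + (166) + (72.5) + (48) + (44) = 366.25
Signed area = Σ/2 = 183.125 (positive ⇒ counter-clockwise traversal).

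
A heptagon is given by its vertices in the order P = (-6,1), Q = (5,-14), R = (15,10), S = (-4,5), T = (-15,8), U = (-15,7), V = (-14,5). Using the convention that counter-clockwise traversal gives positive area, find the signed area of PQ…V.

275.5

Apply the shoelace formula: 2A = Σ (x_i·y_{i+1} − x_{i+1}·y_i), indices taken mod 7.
Σ = (79) + (260) + (115) + (43) + (15) + (23) + (16) = 551
Signed area = Σ/2 = 275.5 (positive ⇒ counter-clockwise traversal).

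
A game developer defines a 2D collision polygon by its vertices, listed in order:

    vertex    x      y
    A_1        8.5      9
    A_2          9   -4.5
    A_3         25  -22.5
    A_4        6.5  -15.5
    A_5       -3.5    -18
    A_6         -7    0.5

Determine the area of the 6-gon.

A_1→A_2: (8.5)(-4.5) − (9)(9) = -119.25
A_2→A_3: (9)(-22.5) − (25)(-4.5) = -90
A_3→A_4: (25)(-15.5) − (6.5)(-22.5) = -241.25
A_4→A_5: (6.5)(-18) − (-3.5)(-15.5) = -171.25
A_5→A_6: (-3.5)(0.5) − (-7)(-18) = -127.75
A_6→A_1: (-7)(9) − (8.5)(0.5) = -67.25
Σ = -816.75
Area = |Σ|/2 = 408.375.

408.375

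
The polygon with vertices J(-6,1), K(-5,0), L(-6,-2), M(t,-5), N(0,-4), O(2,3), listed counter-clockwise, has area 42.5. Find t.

Write out the shoelace sum; only the two edges meeting at M involve t:
2·Area = [((-6)·(-5) − t·(-2)) + (t·(-4) − 0·(-5))] + 43
       = -2·t + 73 = 85
⇒ t = -6.

-6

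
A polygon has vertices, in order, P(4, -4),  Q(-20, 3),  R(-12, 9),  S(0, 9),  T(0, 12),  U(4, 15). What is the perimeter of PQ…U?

74

|PQ| = √((-24)² + (7)²) = √625 = 25
|QR| = √((8)² + (6)²) = √100 = 10
|RS| = √((12)² + (0)²) = √144 = 12
|ST| = √((0)² + (3)²) = √9 = 3
|TU| = √((4)² + (3)²) = √25 = 5
|UP| = √((0)² + (-19)²) = √361 = 19
Perimeter = 25 + 10 + 12 + 3 + 5 + 19 = 74.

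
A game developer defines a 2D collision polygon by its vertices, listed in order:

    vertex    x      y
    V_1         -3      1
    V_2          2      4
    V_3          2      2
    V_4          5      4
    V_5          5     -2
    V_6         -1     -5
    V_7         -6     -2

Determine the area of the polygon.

58.5

Apply the surveyor's formula: 2A = Σ (x_i·y_{i+1} − x_{i+1}·y_i), indices taken mod 7.
Cross-terms: -14, -4, -2, -30, -27, -28, -12  ⇒  Σ = -117
Area = |Σ|/2 = 58.5.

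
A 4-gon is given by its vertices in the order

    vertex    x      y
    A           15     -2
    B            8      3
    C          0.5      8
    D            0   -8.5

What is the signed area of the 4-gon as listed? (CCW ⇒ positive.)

Σ = (61) + (62.5) + (-4.25) + (127.5) = 246.75
Signed area = Σ/2 = 123.375 (positive ⇒ counter-clockwise traversal).

123.375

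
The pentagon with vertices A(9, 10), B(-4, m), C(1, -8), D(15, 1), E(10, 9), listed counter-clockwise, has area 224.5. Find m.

Write out the shoelace sum; only the two edges meeting at B involve m:
2·Area = [(9·m − (-4)·10) + ((-4)·(-8) − 1·m)] + 265
       = 8·m + 337 = 449
⇒ m = 14.

14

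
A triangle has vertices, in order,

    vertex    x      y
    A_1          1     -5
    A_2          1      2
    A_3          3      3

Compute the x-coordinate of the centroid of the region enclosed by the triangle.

5/3

Apply the shoelace (surveyor's) formula. First the cross-terms c_i = x_i·y_{i+1} − x_{i+1}·y_i:
  7, -3, -18  ⇒  2A = -14, A = -7.
Then Σ (x_i + x_{i+1})·c_i = -70, so x̄ = -70 / (6·(-7)) = 5/3.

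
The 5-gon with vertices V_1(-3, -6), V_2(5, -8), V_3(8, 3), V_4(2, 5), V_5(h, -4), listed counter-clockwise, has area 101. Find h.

Write out the shoelace sum; only the two edges meeting at V_5 involve h:
2·Area = [(2·(-4) − h·5) + (h·(-6) − (-3)·(-4))] + 167
       = -11·h + 147 = 202
⇒ h = -5.

-5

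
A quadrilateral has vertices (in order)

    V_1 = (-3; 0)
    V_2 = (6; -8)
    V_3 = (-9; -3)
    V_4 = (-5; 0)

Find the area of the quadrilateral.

40.5

Apply the surveyor's formula: 2A = Σ (x_i·y_{i+1} − x_{i+1}·y_i), indices taken mod 4.
Σ = (24) + (-90) + (-15) + (0) = -81
Area = |Σ|/2 = 40.5.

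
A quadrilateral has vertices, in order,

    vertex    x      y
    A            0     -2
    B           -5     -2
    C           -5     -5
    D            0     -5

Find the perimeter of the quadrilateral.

|AB| = √((-5)² + (0)²) = √25 = 5
|BC| = √((0)² + (-3)²) = √9 = 3
|CD| = √((5)² + (0)²) = √25 = 5
|DA| = √((0)² + (3)²) = √9 = 3
Perimeter = 5 + 3 + 5 + 3 = 16.

16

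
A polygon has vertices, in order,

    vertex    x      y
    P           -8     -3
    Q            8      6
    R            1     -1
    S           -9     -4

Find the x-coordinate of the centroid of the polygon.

Apply the shoelace (surveyor's) formula. First the cross-terms c_i = x_i·y_{i+1} − x_{i+1}·y_i:
  -24, -14, -13, -5  ⇒  2A = -56, A = -28.
Then Σ (x_i + x_{i+1})·c_i = 63, so x̄ = 63 / (6·(-28)) = -0.375.

-0.375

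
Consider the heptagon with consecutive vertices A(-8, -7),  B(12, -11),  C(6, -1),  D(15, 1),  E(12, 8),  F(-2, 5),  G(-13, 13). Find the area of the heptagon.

Apply the shoelace (surveyor's) formula: 2A = Σ (x_i·y_{i+1} − x_{i+1}·y_i), indices taken mod 7.
A→B: (-8)(-11) − (12)(-7) = 172
B→C: (12)(-1) − (6)(-11) = 54
C→D: (6)(1) − (15)(-1) = 21
D→E: (15)(8) − (12)(1) = 108
E→F: (12)(5) − (-2)(8) = 76
F→G: (-2)(13) − (-13)(5) = 39
G→A: (-13)(-7) − (-8)(13) = 195
Σ = 665
Area = |Σ|/2 = 332.5.

332.5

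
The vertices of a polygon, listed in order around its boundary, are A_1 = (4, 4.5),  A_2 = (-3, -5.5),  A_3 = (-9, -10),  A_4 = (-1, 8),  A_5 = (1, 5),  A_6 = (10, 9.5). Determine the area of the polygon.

78.25

Cross-terms: -8.5, -19.5, -82, -13, -40.5, 7  ⇒  Σ = -156.5
Area = |Σ|/2 = 78.25.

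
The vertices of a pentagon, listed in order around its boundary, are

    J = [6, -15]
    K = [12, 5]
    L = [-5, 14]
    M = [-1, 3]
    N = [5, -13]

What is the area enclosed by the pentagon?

201.5

Apply the surveyor's formula: 2A = Σ (x_i·y_{i+1} − x_{i+1}·y_i), indices taken mod 5.
J→K: (6)(5) − (12)(-15) = 210
K→L: (12)(14) − (-5)(5) = 193
L→M: (-5)(3) − (-1)(14) = -1
M→N: (-1)(-13) − (5)(3) = -2
N→J: (5)(-15) − (6)(-13) = 3
Σ = 403
Area = |Σ|/2 = 201.5.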